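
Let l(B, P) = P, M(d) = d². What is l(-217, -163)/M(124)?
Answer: -163/15376 ≈ -0.010601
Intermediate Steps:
l(-217, -163)/M(124) = -163/(124²) = -163/15376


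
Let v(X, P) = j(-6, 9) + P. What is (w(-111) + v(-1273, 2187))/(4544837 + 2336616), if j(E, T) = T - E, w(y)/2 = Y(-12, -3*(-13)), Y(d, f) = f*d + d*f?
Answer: 330/6881453 ≈ 4.7955e-5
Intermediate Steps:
Y(d, f) = 2*d*f (Y(d, f) = d*f + d*f = 2*d*f)
w(y) = -1872 (w(y) = 2*(2*(-12)*(-3*(-13))) = 2*(2*(-12)*39) = 2*(-936) = -1872)
v(X, P) = 15 + P (v(X, P) = (9 - 1*(-6)) + P = (9 + 6) + P = 15 + P)
(w(-111) + v(-1273, 2187))/(4544837 + 2336616) = (-1872 + (15 + 2187))/(4544837 + 2336616) = (-1872 + 2202)/6881453 = 330*(1/6881453) = 330/6881453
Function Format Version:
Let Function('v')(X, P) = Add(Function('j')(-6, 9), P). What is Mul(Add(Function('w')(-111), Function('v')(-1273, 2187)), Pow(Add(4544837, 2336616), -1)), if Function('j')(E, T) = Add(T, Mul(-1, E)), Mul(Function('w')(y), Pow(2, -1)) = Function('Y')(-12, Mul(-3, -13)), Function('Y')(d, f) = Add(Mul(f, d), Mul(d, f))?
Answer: Rational(330, 6881453) ≈ 4.7955e-5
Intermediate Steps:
Function('Y')(d, f) = Mul(2, d, f) (Function('Y')(d, f) = Add(Mul(d, f), Mul(d, f)) = Mul(2, d, f))
Function('w')(y) = -1872 (Function('w')(y) = Mul(2, Mul(2, -12, Mul(-3, -13))) = Mul(2, Mul(2, -12, 39)) = Mul(2, -936) = -1872)
Function('v')(X, P) = Add(15, P) (Function('v')(X, P) = Add(Add(9, Mul(-1, -6)), P) = Add(Add(9, 6), P) = Add(15, P))
Mul(Add(Function('w')(-111), Function('v')(-1273, 2187)), Pow(Add(4544837, 2336616), -1)) = Mul(Add(-1872, Add(15, 2187)), Pow(Add(4544837, 2336616), -1)) = Mul(Add(-1872, 2202), Pow(6881453, -1)) = Mul(330, Rational(1, 6881453)) = Rational(330, 6881453)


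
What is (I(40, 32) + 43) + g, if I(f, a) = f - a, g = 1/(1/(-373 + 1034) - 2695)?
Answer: 90850433/1781394 ≈ 51.000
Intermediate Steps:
g = -661/1781394 (g = 1/(1/661 - 2695) = 1/(-1781394/661) = -661/1781394 ≈ -0.00037106)
(I(40, 32) + 43) + g = ((40 - 1*32) + 43) - 661/1781394 = ((40 - 32) + 43) - 661/1781394 = (8 + 43) - 661/1781394 = 51 - 661/1781394 = 90850433/1781394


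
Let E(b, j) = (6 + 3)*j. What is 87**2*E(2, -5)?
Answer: -340605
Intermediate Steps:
E(b, j) = 9*j
87**2*E(2, -5) = 87**2*(9*(-5)) = 7569*(-45) = -340605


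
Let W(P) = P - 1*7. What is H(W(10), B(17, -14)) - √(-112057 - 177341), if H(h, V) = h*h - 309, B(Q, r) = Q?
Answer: -300 - I*√289398 ≈ -300.0 - 537.96*I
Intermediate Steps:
W(P) = -7 + P (W(P) = P - 7 = -7 + P)
H(h, V) = -309 + h² (H(h, V) = h² - 309 = -309 + h²)
H(W(10), B(17, -14)) - √(-112057 - 177341) = (-309 + (-7 + 10)²) - √(-112057 - 177341) = (-309 + 3²) - √(-289398) = (-309 + 9) - I*√289398 = -300 - I*√289398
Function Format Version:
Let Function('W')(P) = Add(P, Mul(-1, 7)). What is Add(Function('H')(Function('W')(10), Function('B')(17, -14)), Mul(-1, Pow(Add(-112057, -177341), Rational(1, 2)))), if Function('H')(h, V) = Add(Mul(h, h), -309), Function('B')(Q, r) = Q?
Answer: Add(-300, Mul(-1, I, Pow(289398, Rational(1, 2)))) ≈ Add(-300.00, Mul(-537.96, I))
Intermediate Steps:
Function('W')(P) = Add(-7, P) (Function('W')(P) = Add(P, -7) = Add(-7, P))
Function('H')(h, V) = Add(-309, Pow(h, 2)) (Function('H')(h, V) = Add(Pow(h, 2), -309) = Add(-309, Pow(h, 2)))
Add(Function('H')(Function('W')(10), Function('B')(17, -14)), Mul(-1, Pow(Add(-112057, -177341), Rational(1, 2)))) = Add(Add(-309, Pow(Add(-7, 10), 2)), Mul(-1, Pow(Add(-112057, -177341), Rational(1, 2)))) = Add(Add(-309, Pow(3, 2)), Mul(-1, Pow(-289398, Rational(1, 2)))) = Add(Add(-309, 9), Mul(-1, Mul(I, Pow(289398, Rational(1, 2))))) = Add(-300, Mul(-1, I, Pow(289398, Rational(1, 2))))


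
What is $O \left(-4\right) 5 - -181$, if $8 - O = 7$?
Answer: $161$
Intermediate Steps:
$O = 1$ ($O = 8 - 7 = 1$)
$O \left(-4\right) 5 - -181 = 1 \left(-4\right) 5 - -181 = \left(-4\right) 5 + 181 = -20 + 181 = 161$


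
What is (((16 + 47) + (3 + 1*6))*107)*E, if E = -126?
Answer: -970704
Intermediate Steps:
(((16 + 47) + (3 + 1*6))*107)*E = (((16 + 47) + (3 + 1*6))*107)*(-126) = ((63 + (3 + 6))*107)*(-126) = ((63 + 9)*107)*(-126) = (72*107)*(-126) = 7704*(-126) = -970704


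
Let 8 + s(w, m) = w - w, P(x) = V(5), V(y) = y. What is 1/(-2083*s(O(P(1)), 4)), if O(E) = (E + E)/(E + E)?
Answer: 1/16664 ≈ 6.0010e-5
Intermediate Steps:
P(x) = 5
O(E) = 1 (O(E) = (2*E)/((2*E)) = (2*E)*(1/(2*E)) = 1)
s(w, m) = -8 (s(w, m) = -8 + (w - w) = -8 + 0 = -8)
1/(-2083*s(O(P(1)), 4)) = 1/(-2083*(-8)) = 1/16664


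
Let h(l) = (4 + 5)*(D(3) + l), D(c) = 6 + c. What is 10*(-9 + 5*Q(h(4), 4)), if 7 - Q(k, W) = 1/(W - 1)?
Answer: 730/3 ≈ 243.33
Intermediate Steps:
h(l) = 81 + 9*l (h(l) = (4 + 5)*((6 + 3) + l) = 9*(9 + l) = 81 + 9*l)
Q(k, W) = 7 - 1/(-1 + W) (Q(k, W) = 7 - 1/(W - 1) = 7 - 1/(-1 + W))
10*(-9 + 5*Q(h(4), 4)) = 10*(-9 + 5*((-8 + 7*4)/(-1 + 4))) = 10*(-9 + 5*((-8 + 28)/3)) = 10*(-9 + 5*((⅓)*20)) = 10*(-9 + 5*(20/3)) = 10*(-9 + 100/3) = 10*(73/3) = 730/3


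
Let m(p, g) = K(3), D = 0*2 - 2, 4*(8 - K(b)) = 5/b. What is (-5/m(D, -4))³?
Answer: -216000/753571 ≈ -0.28664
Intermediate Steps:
K(b) = 8 - 5/(4*b)
D = -2 (D = 0 - 2 = -2)
m(p, g) = 91/12 (m(p, g) = 8 - 5/4/3 = 8 - 5/4*⅓ = 8 - 5/12 = 91/12)
(-5/m(D, -4))³ = (-5/91/12)³ = (-5*12/91)³ = (-60/91)³ = -216000/753571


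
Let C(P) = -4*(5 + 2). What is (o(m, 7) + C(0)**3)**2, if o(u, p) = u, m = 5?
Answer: 481670809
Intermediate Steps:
C(P) = -28 (C(P) = -4*7 = -28)
(o(m, 7) + C(0)**3)**2 = (5 + (-28)**3)**2 = (5 - 21952)**2 = (-21947)**2 = 481670809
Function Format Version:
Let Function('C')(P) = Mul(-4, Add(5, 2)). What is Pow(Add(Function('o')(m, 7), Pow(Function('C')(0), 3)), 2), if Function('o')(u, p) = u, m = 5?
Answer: 481670809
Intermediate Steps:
Function('C')(P) = -28 (Function('C')(P) = Mul(-4, 7) = -28)
Pow(Add(Function('o')(m, 7), Pow(Function('C')(0), 3)), 2) = Pow(Add(5, Pow(-28, 3)), 2) = Pow(Add(5, -21952), 2) = Pow(-21947, 2) = 481670809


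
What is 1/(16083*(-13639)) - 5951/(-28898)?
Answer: 1305387747289/6338950757226 ≈ 0.20593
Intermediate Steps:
1/(16083*(-13639)) - 5951/(-28898) = (1/16083)*(-1/13639) - 5951*(-1/28898) = -1/219356037 + 5951/28898 = 1305387747289/6338950757226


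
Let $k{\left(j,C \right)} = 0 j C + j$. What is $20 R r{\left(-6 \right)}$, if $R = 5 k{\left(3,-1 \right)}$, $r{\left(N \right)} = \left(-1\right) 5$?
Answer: $-1500$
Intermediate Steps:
$k{\left(j,C \right)} = j$ ($k{\left(j,C \right)} = 0 C + j = 0 + j = j$)
$r{\left(N \right)} = -5$
$R = 15$ ($R = 5 \cdot 3 = 15$)
$20 R r{\left(-6 \right)} = 20 \cdot 15 \left(-5\right) = 300 \left(-5\right) = -1500$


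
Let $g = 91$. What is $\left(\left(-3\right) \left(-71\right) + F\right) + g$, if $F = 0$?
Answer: $304$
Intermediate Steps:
$\left(\left(-3\right) \left(-71\right) + F\right) + g = \left(\left(-3\right) \left(-71\right) + 0\right) + 91 = \left(213 + 0\right) + 91 = 213 + 91 = 304$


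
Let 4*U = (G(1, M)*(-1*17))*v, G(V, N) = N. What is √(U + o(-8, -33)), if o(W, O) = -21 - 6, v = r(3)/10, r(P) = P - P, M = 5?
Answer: 3*I*√3 ≈ 5.1962*I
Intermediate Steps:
r(P) = 0
v = 0 (v = 0/10 = 0*(⅒) = 0)
o(W, O) = -27
U = 0 (U = ((5*(-1*17))*0)/4 = ((5*(-17))*0)/4 = (-85*0)/4 = (¼)*0 = 0)
√(U + o(-8, -33)) = √(0 - 27) = √(-27) = 3*I*√3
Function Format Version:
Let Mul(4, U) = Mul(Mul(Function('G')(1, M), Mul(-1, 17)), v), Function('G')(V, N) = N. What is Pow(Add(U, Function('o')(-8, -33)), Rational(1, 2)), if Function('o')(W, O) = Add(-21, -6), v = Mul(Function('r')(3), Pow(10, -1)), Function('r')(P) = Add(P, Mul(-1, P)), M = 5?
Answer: Mul(3, I, Pow(3, Rational(1, 2))) ≈ Mul(5.1962, I)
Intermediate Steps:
Function('r')(P) = 0
v = 0 (v = Mul(0, Pow(10, -1)) = Mul(0, Rational(1, 10)) = 0)
Function('o')(W, O) = -27
U = 0 (U = Mul(Rational(1, 4), Mul(Mul(5, Mul(-1, 17)), 0)) = Mul(Rational(1, 4), Mul(Mul(5, -17), 0)) = Mul(Rational(1, 4), Mul(-85, 0)) = Mul(Rational(1, 4), 0) = 0)
Pow(Add(U, Function('o')(-8, -33)), Rational(1, 2)) = Pow(Add(0, -27), Rational(1, 2)) = Pow(-27, Rational(1, 2)) = Mul(3, I, Pow(3, Rational(1, 2)))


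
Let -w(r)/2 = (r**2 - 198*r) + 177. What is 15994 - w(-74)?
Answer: 56604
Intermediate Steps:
w(r) = -354 - 2*r**2 + 396*r (w(r) = -2*((r**2 - 198*r) + 177) = -2*(177 + r**2 - 198*r) = -354 - 2*r**2 + 396*r)
15994 - w(-74) = 15994 - (-354 - 2*(-74)**2 + 396*(-74)) = 15994 - (-354 - 2*5476 - 29304) = 15994 - (-354 - 10952 - 29304) = 15994 - 1*(-40610) = 15994 + 40610 = 56604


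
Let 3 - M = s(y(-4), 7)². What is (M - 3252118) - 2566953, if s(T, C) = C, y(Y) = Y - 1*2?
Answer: -5819117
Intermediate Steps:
y(Y) = -2 + Y (y(Y) = Y - 2 = -2 + Y)
M = -46 (M = 3 - 1*7² = 3 - 1*49 = 3 - 49 = -46)
(M - 3252118) - 2566953 = (-46 - 3252118) - 2566953 = -3252164 - 2566953 = -5819117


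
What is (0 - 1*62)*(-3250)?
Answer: 201500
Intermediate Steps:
(0 - 1*62)*(-3250) = (0 - 62)*(-3250) = -62*(-3250) = 201500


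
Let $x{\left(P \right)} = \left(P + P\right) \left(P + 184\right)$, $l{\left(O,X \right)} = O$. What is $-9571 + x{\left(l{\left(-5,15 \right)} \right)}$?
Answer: $-11361$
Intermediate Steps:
$x{\left(P \right)} = 2 P \left(184 + P\right)$
$-9571 + x{\left(l{\left(-5,15 \right)} \right)} = -9571 + 2 \left(-5\right) \left(184 - 5\right) = -9571 + 2 \left(-5\right) 179 = -9571 - 1790 = -11361$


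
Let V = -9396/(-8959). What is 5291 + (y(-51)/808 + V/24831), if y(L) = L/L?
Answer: 105672130725201/19972047848 ≈ 5291.0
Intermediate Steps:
y(L) = 1
V = 9396/8959 (V = -9396*(-1/8959) = 9396/8959 ≈ 1.0488)
5291 + (y(-51)/808 + V/24831) = 5291 + (1/808 + (9396/8959)/24831) = 5291 + (1*(1/808) + (9396/8959)*(1/24831)) = 5291 + (1/808 + 1044/24717881) = 5291 + 25561433/19972047848 = 105672130725201/19972047848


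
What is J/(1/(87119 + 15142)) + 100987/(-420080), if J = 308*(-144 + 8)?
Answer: -1799416363362427/420080 ≈ -4.2835e+9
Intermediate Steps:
J = -41888 (J = 308*(-136) = -41888)
J/(1/(87119 + 15142)) + 100987/(-420080) = -41888/(1/(87119 + 15142)) + 100987/(-420080) = -41888/(1/102261) + 100987*(-1/420080) = -41888/1/102261 - 100987/420080 = -41888*102261 - 100987/420080 = -4283508768 - 100987/420080 = -1799416363362427/420080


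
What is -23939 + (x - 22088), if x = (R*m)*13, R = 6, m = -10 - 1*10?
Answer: -47587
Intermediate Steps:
m = -20 (m = -10 - 10 = -20)
x = -1560 (x = (6*(-20))*13 = -120*13 = -1560)
-23939 + (x - 22088) = -23939 + (-1560 - 22088) = -23939 - 23648 = -47587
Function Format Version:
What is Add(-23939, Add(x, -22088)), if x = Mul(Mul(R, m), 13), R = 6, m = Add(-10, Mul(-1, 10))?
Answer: -47587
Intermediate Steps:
m = -20 (m = Add(-10, -10) = -20)
x = -1560 (x = Mul(Mul(6, -20), 13) = Mul(-120, 13) = -1560)
Add(-23939, Add(x, -22088)) = Add(-23939, Add(-1560, -22088)) = Add(-23939, -23648) = -47587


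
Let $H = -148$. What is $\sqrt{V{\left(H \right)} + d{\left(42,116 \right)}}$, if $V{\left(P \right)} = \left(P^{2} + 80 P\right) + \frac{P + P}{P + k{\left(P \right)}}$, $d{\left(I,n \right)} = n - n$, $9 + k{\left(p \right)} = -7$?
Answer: $\frac{13 \sqrt{100122}}{41} \approx 100.33$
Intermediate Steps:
$k{\left(p \right)} = -16$ ($k{\left(p \right)} = -9 - 7 = -16$)
$d{\left(I,n \right)} = 0$
$V{\left(P \right)} = P^{2} + 80 P + \frac{2 P}{-16 + P}$ ($V{\left(P \right)} = \left(P^{2} + 80 P\right) + \frac{P + P}{P - 16} = \left(P^{2} + 80 P\right) + \frac{2 P}{-16 + P} = P^{2} + 80 P + \frac{2 P}{-16 + P}$)
$\sqrt{V{\left(H \right)} + d{\left(42,116 \right)}} = \sqrt{- \frac{148 \left(-1278 + \left(-148\right)^{2} + 64 \left(-148\right)\right)}{-16 - 148} + 0} = \sqrt{- \frac{148 \left(-1278 + 21904 - 9472\right)}{-164} + 0} = \sqrt{\left(-148\right) \left(- \frac{1}{164}\right) 11154 + 0} = \sqrt{\frac{412698}{41} + 0} = \sqrt{\frac{412698}{41}} = \frac{13 \sqrt{100122}}{41}$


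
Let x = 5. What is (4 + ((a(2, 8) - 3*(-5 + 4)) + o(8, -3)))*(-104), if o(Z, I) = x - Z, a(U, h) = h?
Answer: -1248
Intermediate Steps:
o(Z, I) = 5 - Z
(4 + ((a(2, 8) - 3*(-5 + 4)) + o(8, -3)))*(-104) = (4 + ((8 - 3*(-5 + 4)) + (5 - 1*8)))*(-104) = (4 + ((8 - 3*(-1)) + (5 - 8)))*(-104) = (4 + ((8 + 3) - 3))*(-104) = (4 + (11 - 3))*(-104) = (4 + 8)*(-104) = 12*(-104) = -1248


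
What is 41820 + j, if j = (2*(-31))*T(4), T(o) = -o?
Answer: 42068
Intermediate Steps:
j = 248 (j = (2*(-31))*(-1*4) = -62*(-4) = 248)
41820 + j = 41820 + 248 = 42068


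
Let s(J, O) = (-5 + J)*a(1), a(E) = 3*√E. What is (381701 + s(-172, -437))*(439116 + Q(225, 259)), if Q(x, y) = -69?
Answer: 167351544990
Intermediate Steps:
s(J, O) = -15 + 3*J (s(J, O) = (-5 + J)*(3*√1) = (-5 + J)*(3*1) = (-5 + J)*3 = -15 + 3*J)
(381701 + s(-172, -437))*(439116 + Q(225, 259)) = (381701 + (-15 + 3*(-172)))*(439116 - 69) = (381701 + (-15 - 516))*439047 = (381701 - 531)*439047 = 381170*439047 = 167351544990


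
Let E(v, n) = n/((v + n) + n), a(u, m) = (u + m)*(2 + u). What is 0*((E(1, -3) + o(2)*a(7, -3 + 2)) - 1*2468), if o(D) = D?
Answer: 0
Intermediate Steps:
a(u, m) = (2 + u)*(m + u) (a(u, m) = (m + u)*(2 + u) = (2 + u)*(m + u))
E(v, n) = n/(v + 2*n) (E(v, n) = n/((n + v) + n) = n/(v + 2*n))
0*((E(1, -3) + o(2)*a(7, -3 + 2)) - 1*2468) = 0*((-3/(1 + 2*(-3)) + 2*(7² + 2*(-3 + 2) + 2*7 + (-3 + 2)*7)) - 1*2468) = 0*((-3/(1 - 6) + 2*(49 + 2*(-1) + 14 - 1*7)) - 2468) = 0*((-3/(-5) + 2*(49 - 2 + 14 - 7)) - 2468) = 0*((-3*(-⅕) + 2*54) - 2468) = 0*((⅗ + 108) - 2468) = 0*(543/5 - 2468) = 0*(-11797/5) = 0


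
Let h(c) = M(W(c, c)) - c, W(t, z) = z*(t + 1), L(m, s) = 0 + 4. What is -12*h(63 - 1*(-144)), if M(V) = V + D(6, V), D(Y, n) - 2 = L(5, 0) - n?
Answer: 2412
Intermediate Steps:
L(m, s) = 4
D(Y, n) = 6 - n (D(Y, n) = 2 + (4 - n) = 6 - n)
W(t, z) = z*(1 + t)
M(V) = 6 (M(V) = V + (6 - V) = 6)
h(c) = 6 - c
-12*h(63 - 1*(-144)) = -12*(6 - (63 - 1*(-144))) = -12*(6 - (63 + 144)) = -12*(6 - 1*207) = -12*(6 - 207) = -12*(-201) = 2412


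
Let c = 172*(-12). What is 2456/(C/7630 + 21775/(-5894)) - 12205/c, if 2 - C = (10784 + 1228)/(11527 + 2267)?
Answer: -481850975257855/731299383888 ≈ -658.90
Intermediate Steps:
C = 236/209 (C = 2 - (10784 + 1228)/(11527 + 2267) = 2 - 12012/13794 = 2 - 1*182/209 = 2 - 182/209 = 236/209 ≈ 1.1292)
c = -2064
2456/(C/7630 + 21775/(-5894)) - 12205/c = 2456/((236/209)/7630 + 21775/(-5894)) - 12205/(-2064) = 2456/((236/209)*(1/7630) + 21775*(-1/5894)) - 12205*(-1/2064) = 2456/(118/797335 - 21775/5894) + 12205/2064 = 2456/(-354311717/95908010) + 12205/2064 = 2456*(-95908010/354311717) + 12205/2064 = -235550072560/354311717 + 12205/2064 = -481850975257855/731299383888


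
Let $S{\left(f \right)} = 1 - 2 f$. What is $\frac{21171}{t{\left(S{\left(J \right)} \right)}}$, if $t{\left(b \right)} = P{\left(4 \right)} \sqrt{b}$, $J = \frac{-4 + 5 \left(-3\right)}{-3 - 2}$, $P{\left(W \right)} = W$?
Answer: $- \frac{7057 i \sqrt{165}}{44} \approx - 2060.2 i$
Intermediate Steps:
$J = \frac{19}{5}$ ($J = \frac{-4 - 15}{-5} = \left(-19\right) \left(- \frac{1}{5}\right) = \frac{19}{5} \approx 3.8$)
$t{\left(b \right)} = 4 \sqrt{b}$
$\frac{21171}{t{\left(S{\left(J \right)} \right)}} = \frac{21171}{4 \sqrt{1 - \frac{38}{5}}} = \frac{21171}{4 \sqrt{- \frac{33}{5}}} = \frac{21171}{4 \frac{i \sqrt{165}}{5}} = \frac{21171}{\frac{4}{5} i \sqrt{165}} = 21171 \left(- \frac{i \sqrt{165}}{132}\right) = - \frac{7057 i \sqrt{165}}{44}$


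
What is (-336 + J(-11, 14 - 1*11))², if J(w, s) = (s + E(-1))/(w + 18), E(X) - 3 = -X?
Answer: 112225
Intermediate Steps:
E(X) = 3 - X
J(w, s) = (4 + s)/(18 + w) (J(w, s) = (s + (3 - 1*(-1)))/(w + 18) = (s + (3 + 1))/(18 + w) = (s + 4)/(18 + w) = (4 + s)/(18 + w))
(-336 + J(-11, 14 - 1*11))² = (-336 + (4 + (14 - 1*11))/(18 - 11))² = (-336 + (4 + (14 - 11))/7)² = (-336 + (4 + 3)/7)² = (-336 + (⅐)*7)² = (-336 + 1)² = (-335)² = 112225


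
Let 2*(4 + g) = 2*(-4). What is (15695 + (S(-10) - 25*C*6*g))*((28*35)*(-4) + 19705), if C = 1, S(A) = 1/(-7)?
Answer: 266685320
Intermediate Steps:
S(A) = -⅐
g = -8 (g = -4 + (2*(-4))/2 = -4 + (½)*(-8) = -4 - 4 = -8)
(15695 + (S(-10) - 25*C*6*g))*((28*35)*(-4) + 19705) = (15695 + (-⅐ - 25*1*6*(-8)))*((28*35)*(-4) + 19705) = (15695 + (-⅐ - 150*(-8)))*(980*(-4) + 19705) = (15695 + (-⅐ - 25*(-48)))*(-3920 + 19705) = (15695 + (-⅐ + 1200))*15785 = (15695 + 8399/7)*15785 = (118264/7)*15785 = 266685320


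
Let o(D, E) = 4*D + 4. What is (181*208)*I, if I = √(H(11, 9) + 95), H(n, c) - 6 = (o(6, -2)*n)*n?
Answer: 37648*√3489 ≈ 2.2238e+6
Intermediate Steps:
o(D, E) = 4 + 4*D
H(n, c) = 6 + 28*n² (H(n, c) = 6 + ((4 + 4*6)*n)*n = 6 + ((4 + 24)*n)*n = 6 + (28*n)*n = 6 + 28*n²)
I = √3489 (I = √((6 + 28*11²) + 95) = √((6 + 28*121) + 95) = √((6 + 3388) + 95) = √(3394 + 95) = √3489 ≈ 59.068)
(181*208)*I = (181*208)*√3489 = 37648*√3489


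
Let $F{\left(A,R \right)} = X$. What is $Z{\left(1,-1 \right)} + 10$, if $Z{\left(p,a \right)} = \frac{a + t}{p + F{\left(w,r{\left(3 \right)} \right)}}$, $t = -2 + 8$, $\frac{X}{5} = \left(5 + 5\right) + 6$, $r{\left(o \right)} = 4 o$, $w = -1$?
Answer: $\frac{815}{81} \approx 10.062$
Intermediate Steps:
$X = 80$ ($X = 5 \left(\left(5 + 5\right) + 6\right) = 5 \left(10 + 6\right) = 5 \cdot 16 = 80$)
$t = 6$
$F{\left(A,R \right)} = 80$
$Z{\left(p,a \right)} = \frac{6 + a}{80 + p}$ ($Z{\left(p,a \right)} = \frac{a + 6}{p + 80} = \frac{6 + a}{80 + p}$)
$Z{\left(1,-1 \right)} + 10 = \frac{6 - 1}{80 + 1} + 10 = \frac{1}{81} \cdot 5 + 10 = \frac{5}{81} + 10 = \frac{815}{81}$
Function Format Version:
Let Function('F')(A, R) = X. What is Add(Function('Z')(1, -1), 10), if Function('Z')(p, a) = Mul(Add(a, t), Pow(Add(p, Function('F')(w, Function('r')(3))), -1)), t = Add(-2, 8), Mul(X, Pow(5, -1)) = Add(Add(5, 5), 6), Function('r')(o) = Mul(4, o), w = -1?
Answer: Rational(815, 81) ≈ 10.062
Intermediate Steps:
X = 80 (X = Mul(5, Add(Add(5, 5), 6)) = Mul(5, Add(10, 6)) = Mul(5, 16) = 80)
t = 6
Function('F')(A, R) = 80
Function('Z')(p, a) = Mul(Pow(Add(80, p), -1), Add(6, a)) (Function('Z')(p, a) = Mul(Add(a, 6), Pow(Add(p, 80), -1)) = Mul(Add(6, a), Pow(Add(80, p), -1)) = Mul(Pow(Add(80, p), -1), Add(6, a)))
Add(Function('Z')(1, -1), 10) = Add(Mul(Pow(Add(80, 1), -1), Add(6, -1)), 10) = Add(Mul(Pow(81, -1), 5), 10) = Add(Mul(Rational(1, 81), 5), 10) = Add(Rational(5, 81), 10) = Rational(815, 81)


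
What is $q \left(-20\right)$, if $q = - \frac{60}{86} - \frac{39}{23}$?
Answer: $\frac{47340}{989} \approx 47.867$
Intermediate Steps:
$q = - \frac{2367}{989}$ ($q = \left(-60\right) \frac{1}{86} - \frac{39}{23} = - \frac{30}{43} - \frac{39}{23} = - \frac{2367}{989} \approx -2.3933$)
$q \left(-20\right) = \left(- \frac{2367}{989}\right) \left(-20\right) = \frac{47340}{989}$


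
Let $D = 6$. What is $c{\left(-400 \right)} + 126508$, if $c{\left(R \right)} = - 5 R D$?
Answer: $138508$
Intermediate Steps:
$c{\left(R \right)} = - 30 R$ ($c{\left(R \right)} = - 5 R 6 = - 30 R$)
$c{\left(-400 \right)} + 126508 = \left(-30\right) \left(-400\right) + 126508 = 12000 + 126508 = 138508$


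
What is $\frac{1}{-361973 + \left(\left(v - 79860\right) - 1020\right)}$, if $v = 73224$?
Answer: $- \frac{1}{369629} \approx -2.7054 \cdot 10^{-6}$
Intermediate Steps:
$\frac{1}{-361973 + \left(\left(v - 79860\right) - 1020\right)} = \frac{1}{-361973 + \left(\left(73224 - 79860\right) - 1020\right)} = \frac{1}{-361973 - 7656} = \frac{1}{-369629} = - \frac{1}{369629}$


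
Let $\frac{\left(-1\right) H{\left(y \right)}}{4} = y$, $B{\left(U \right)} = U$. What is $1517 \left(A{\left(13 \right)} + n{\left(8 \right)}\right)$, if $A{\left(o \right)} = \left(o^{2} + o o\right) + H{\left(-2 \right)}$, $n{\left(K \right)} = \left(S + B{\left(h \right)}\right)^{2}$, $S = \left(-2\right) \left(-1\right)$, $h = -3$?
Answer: $526399$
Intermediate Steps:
$S = 2$
$H{\left(y \right)} = - 4 y$
$n{\left(K \right)} = 1$ ($n{\left(K \right)} = \left(2 - 3\right)^{2} = \left(-1\right)^{2} = 1$)
$A{\left(o \right)} = 8 + 2 o^{2}$ ($A{\left(o \right)} = \left(o^{2} + o o\right) - -8 = \left(o^{2} + o^{2}\right) + 8 = 2 o^{2} + 8 = 8 + 2 o^{2}$)
$1517 \left(A{\left(13 \right)} + n{\left(8 \right)}\right) = 1517 \left(\left(8 + 2 \cdot 13^{2}\right) + 1\right) = 1517 \left(\left(8 + 2 \cdot 169\right) + 1\right) = 1517 \left(\left(8 + 338\right) + 1\right) = 1517 \left(346 + 1\right) = 1517 \cdot 347 = 526399$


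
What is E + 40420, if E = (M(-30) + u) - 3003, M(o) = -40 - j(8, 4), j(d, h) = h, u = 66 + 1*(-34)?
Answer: 37405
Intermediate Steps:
u = 32 (u = 66 - 34 = 32)
M(o) = -44 (M(o) = -40 - 1*4 = -40 - 4 = -44)
E = -3015 (E = (-44 + 32) - 3003 = -12 - 3003 = -3015)
E + 40420 = -3015 + 40420 = 37405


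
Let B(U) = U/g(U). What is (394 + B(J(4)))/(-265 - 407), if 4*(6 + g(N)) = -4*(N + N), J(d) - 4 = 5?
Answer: -3149/5376 ≈ -0.58575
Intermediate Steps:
J(d) = 9 (J(d) = 4 + 5 = 9)
g(N) = -6 - 2*N (g(N) = -6 + (-4*(N + N))/4 = -6 + (-8*N)/4 = -6 - 2*N)
B(U) = U/(-6 - 2*U)
(394 + B(J(4)))/(-265 - 407) = (394 - 1*9/(6 + 2*9))/(-265 - 407) = (394 - 1*9/(6 + 18))/(-672) = (394 - 1*9/24)*(-1/672) = (394 - 1*9*1/24)*(-1/672) = (394 - 3/8)*(-1/672) = (3149/8)*(-1/672) = -3149/5376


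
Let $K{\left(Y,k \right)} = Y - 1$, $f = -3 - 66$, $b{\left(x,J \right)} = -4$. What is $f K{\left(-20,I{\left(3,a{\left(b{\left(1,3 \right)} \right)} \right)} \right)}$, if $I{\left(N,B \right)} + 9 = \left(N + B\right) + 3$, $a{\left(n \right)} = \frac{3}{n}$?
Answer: $1449$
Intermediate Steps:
$f = -69$
$I{\left(N,B \right)} = -6 + B + N$ ($I{\left(N,B \right)} = -9 + \left(\left(N + B\right) + 3\right) = -9 + \left(\left(B + N\right) + 3\right) = -9 + \left(3 + B + N\right) = -6 + B + N$)
$K{\left(Y,k \right)} = -1 + Y$
$f K{\left(-20,I{\left(3,a{\left(b{\left(1,3 \right)} \right)} \right)} \right)} = - 69 \left(-1 - 20\right) = \left(-69\right) \left(-21\right) = 1449$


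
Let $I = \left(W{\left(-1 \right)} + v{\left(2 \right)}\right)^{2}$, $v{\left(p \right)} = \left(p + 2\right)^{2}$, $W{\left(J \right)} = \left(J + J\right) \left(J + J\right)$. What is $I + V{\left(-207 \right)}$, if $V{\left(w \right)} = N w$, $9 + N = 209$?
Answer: $-41000$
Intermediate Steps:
$N = 200$ ($N = -9 + 209 = 200$)
$W{\left(J \right)} = 4 J^{2}$ ($W{\left(J \right)} = 2 J 2 J = 4 J^{2}$)
$v{\left(p \right)} = \left(2 + p\right)^{2}$
$V{\left(w \right)} = 200 w$
$I = 400$ ($I = \left(4 \left(-1\right)^{2} + \left(2 + 2\right)^{2}\right)^{2} = \left(4 \cdot 1 + 4^{2}\right)^{2} = \left(4 + 16\right)^{2} = 20^{2} = 400$)
$I + V{\left(-207 \right)} = 400 + 200 \left(-207\right) = 400 - 41400 = -41000$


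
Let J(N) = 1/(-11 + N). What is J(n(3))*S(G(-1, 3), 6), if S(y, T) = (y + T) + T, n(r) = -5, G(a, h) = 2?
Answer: -7/8 ≈ -0.87500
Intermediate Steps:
S(y, T) = y + 2*T (S(y, T) = (T + y) + T = y + 2*T)
J(n(3))*S(G(-1, 3), 6) = (2 + 2*6)/(-11 - 5) = (2 + 12)/(-16) = -1/16*14 = -7/8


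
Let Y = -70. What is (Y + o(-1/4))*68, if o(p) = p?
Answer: -4777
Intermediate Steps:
(Y + o(-1/4))*68 = (-70 - 1/4)*68 = -281/4*68 = -4777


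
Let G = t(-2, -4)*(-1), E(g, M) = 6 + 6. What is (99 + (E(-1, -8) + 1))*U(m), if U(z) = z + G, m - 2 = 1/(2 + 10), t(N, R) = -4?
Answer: 2044/3 ≈ 681.33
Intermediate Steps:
E(g, M) = 12
m = 25/12 (m = 2 + 1/(2 + 10) = 2 + 1/12 = 25/12 ≈ 2.0833)
G = 4 (G = -4*(-1) = 4)
U(z) = 4 + z (U(z) = z + 4 = 4 + z)
(99 + (E(-1, -8) + 1))*U(m) = (99 + (12 + 1))*(4 + 25/12) = (99 + 13)*(73/12) = 112*(73/12) = 2044/3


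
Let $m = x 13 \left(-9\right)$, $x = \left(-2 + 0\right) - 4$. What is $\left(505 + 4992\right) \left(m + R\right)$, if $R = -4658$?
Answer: $-21746132$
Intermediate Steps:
$x = -6$ ($x = -2 - 4 = -6$)
$m = 702$ ($m = \left(-6\right) 13 \left(-9\right) = \left(-78\right) \left(-9\right) = 702$)
$\left(505 + 4992\right) \left(m + R\right) = \left(505 + 4992\right) \left(702 - 4658\right) = 5497 \left(-3956\right) = -21746132$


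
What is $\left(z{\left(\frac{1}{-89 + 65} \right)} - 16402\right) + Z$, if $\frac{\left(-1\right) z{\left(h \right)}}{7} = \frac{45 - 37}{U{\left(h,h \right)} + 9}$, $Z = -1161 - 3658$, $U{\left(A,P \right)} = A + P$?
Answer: $- \frac{2271319}{107} \approx -21227.0$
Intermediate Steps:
$Z = -4819$ ($Z = -1161 - 3658 = -4819$)
$z{\left(h \right)} = - \frac{56}{9 + 2 h}$ ($z{\left(h \right)} = - 7 \frac{45 - 37}{\left(h + h\right) + 9} = - 7 \frac{8}{2 h + 9} = - 7 \frac{8}{9 + 2 h} = - \frac{56}{9 + 2 h}$)
$\left(z{\left(\frac{1}{-89 + 65} \right)} - 16402\right) + Z = \left(- \frac{56}{9 + \frac{2}{-89 + 65}} - 16402\right) - 4819 = \left(- \frac{56}{9 + \frac{2}{-24}} - 16402\right) - 4819 = \left(- \frac{56}{9 + 2 \left(- \frac{1}{24}\right)} - 16402\right) - 4819 = \left(- \frac{56}{9 - \frac{1}{12}} - 16402\right) - 4819 = \left(- \frac{56}{\frac{107}{12}} - 16402\right) - 4819 = \left(\left(-56\right) \frac{12}{107} - 16402\right) - 4819 = \left(- \frac{672}{107} - 16402\right) - 4819 = - \frac{1755686}{107} - 4819 = - \frac{2271319}{107}$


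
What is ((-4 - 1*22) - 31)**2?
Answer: 3249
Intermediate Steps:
((-4 - 1*22) - 31)**2 = ((-4 - 22) - 31)**2 = (-26 - 31)**2 = (-57)**2 = 3249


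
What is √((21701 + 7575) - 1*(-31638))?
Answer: √60914 ≈ 246.81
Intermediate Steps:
√((21701 + 7575) - 1*(-31638)) = √(29276 + 31638) = √60914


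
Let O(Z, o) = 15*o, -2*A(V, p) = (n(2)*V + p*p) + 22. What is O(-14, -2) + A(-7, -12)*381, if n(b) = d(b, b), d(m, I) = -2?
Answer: -34320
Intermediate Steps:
n(b) = -2
A(V, p) = -11 + V - p²/2 (A(V, p) = -((-2*V + p*p) + 22)/2 = -((-2*V + p²) + 22)/2 = -((p² - 2*V) + 22)/2 = -(22 + p² - 2*V)/2 = -11 + V - p²/2)
O(-14, -2) + A(-7, -12)*381 = 15*(-2) + (-11 - 7 - ½*(-12)²)*381 = -30 + (-11 - 7 - ½*144)*381 = -30 + (-11 - 7 - 72)*381 = -30 - 90*381 = -30 - 34290 = -34320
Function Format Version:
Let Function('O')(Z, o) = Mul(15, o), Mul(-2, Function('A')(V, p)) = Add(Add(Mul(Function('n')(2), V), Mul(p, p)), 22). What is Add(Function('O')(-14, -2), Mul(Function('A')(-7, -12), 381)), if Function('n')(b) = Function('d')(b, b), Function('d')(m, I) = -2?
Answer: -34320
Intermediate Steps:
Function('n')(b) = -2
Function('A')(V, p) = Add(-11, V, Mul(Rational(-1, 2), Pow(p, 2))) (Function('A')(V, p) = Mul(Rational(-1, 2), Add(Add(Mul(-2, V), Mul(p, p)), 22)) = Mul(Rational(-1, 2), Add(Add(Mul(-2, V), Pow(p, 2)), 22)) = Mul(Rational(-1, 2), Add(Add(Pow(p, 2), Mul(-2, V)), 22)) = Mul(Rational(-1, 2), Add(22, Pow(p, 2), Mul(-2, V))) = Add(-11, V, Mul(Rational(-1, 2), Pow(p, 2))))
Add(Function('O')(-14, -2), Mul(Function('A')(-7, -12), 381)) = Add(Mul(15, -2), Mul(Add(-11, -7, Mul(Rational(-1, 2), Pow(-12, 2))), 381)) = Add(-30, Mul(Add(-11, -7, Mul(Rational(-1, 2), 144)), 381)) = Add(-30, Mul(Add(-11, -7, -72), 381)) = Add(-30, Mul(-90, 381)) = Add(-30, -34290) = -34320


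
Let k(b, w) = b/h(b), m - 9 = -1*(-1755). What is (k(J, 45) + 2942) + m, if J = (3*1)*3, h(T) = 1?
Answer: 4715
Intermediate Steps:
m = 1764 (m = 9 - 1*(-1755) = 9 + 1755 = 1764)
J = 9 (J = 3*3 = 9)
k(b, w) = b (k(b, w) = b/1 = b*1 = b)
(k(J, 45) + 2942) + m = (9 + 2942) + 1764 = 2951 + 1764 = 4715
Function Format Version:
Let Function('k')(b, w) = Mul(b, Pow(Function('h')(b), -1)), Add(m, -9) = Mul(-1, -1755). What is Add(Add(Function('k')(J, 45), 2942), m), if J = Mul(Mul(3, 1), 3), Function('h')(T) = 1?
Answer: 4715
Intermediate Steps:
m = 1764 (m = Add(9, Mul(-1, -1755)) = Add(9, 1755) = 1764)
J = 9 (J = Mul(3, 3) = 9)
Function('k')(b, w) = b (Function('k')(b, w) = Mul(b, Pow(1, -1)) = Mul(b, 1) = b)
Add(Add(Function('k')(J, 45), 2942), m) = Add(Add(9, 2942), 1764) = Add(2951, 1764) = 4715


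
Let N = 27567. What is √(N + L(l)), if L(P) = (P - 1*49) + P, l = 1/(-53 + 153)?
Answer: √2751802/10 ≈ 165.89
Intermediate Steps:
l = 1/100 ≈ 0.010000
L(P) = -49 + 2*P (L(P) = (P - 49) + P = (-49 + P) + P = -49 + 2*P)
√(N + L(l)) = √(27567 + (-49 + 2*(1/100))) = √(27567 + (-49 + 1/50)) = √(27567 - 2449/50) = √(1375901/50) = √2751802/10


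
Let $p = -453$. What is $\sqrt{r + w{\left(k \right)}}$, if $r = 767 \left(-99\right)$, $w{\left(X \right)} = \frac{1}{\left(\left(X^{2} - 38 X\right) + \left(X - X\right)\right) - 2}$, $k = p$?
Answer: $\frac{4 i \sqrt{234780570644402}}{222421} \approx 275.56 i$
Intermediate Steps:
$k = -453$
$w{\left(X \right)} = \frac{1}{-2 + X^{2} - 38 X}$ ($w{\left(X \right)} = \frac{1}{\left(\left(X^{2} - 38 X\right) + 0\right) - 2} = \frac{1}{\left(X^{2} - 38 X\right) - 2} = \frac{1}{-2 + X^{2} - 38 X}$)
$r = -75933$
$\sqrt{r + w{\left(k \right)}} = \sqrt{-75933 + \frac{1}{-2 + \left(-453\right)^{2} - -17214}} = \sqrt{-75933 + \frac{1}{-2 + 205209 + 17214}} = \sqrt{-75933 + \frac{1}{222421}} = \sqrt{- \frac{16889093792}{222421}} = \frac{4 i \sqrt{234780570644402}}{222421}$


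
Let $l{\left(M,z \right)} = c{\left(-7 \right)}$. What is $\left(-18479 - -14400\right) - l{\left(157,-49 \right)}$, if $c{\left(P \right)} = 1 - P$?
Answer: $-4087$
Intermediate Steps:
$l{\left(M,z \right)} = 8$ ($l{\left(M,z \right)} = 1 - -7 = 1 + 7 = 8$)
$\left(-18479 - -14400\right) - l{\left(157,-49 \right)} = \left(-18479 - -14400\right) - 8 = \left(-18479 + 14400\right) - 8 = -4079 - 8 = -4087$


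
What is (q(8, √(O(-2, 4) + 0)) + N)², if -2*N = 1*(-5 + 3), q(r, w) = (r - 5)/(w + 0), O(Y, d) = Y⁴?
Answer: 49/16 ≈ 3.0625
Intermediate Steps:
q(r, w) = (-5 + r)/w
N = 1 (N = -(-5 + 3)/2 = -(-2)/2 = -½*(-2) = 1)
(q(8, √(O(-2, 4) + 0)) + N)² = ((-5 + 8)/(√((-2)⁴ + 0)) + 1)² = (3/√(16 + 0) + 1)² = (3/√16 + 1)² = (3/4 + 1)² = ((¼)*3 + 1)² = (¾ + 1)² = (7/4)² = 49/16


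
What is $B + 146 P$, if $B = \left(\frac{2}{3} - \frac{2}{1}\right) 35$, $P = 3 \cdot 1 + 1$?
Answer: $\frac{1612}{3} \approx 537.33$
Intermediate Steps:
$P = 4$ ($P = 3 + 1 = 4$)
$B = - \frac{140}{3}$ ($B = \left(2 \cdot \frac{1}{3} - 2\right) 35 = \left(\frac{2}{3} - 2\right) 35 = \left(- \frac{4}{3}\right) 35 = - \frac{140}{3} \approx -46.667$)
$B + 146 P = - \frac{140}{3} + 146 \cdot 4 = - \frac{140}{3} + 584 = \frac{1612}{3}$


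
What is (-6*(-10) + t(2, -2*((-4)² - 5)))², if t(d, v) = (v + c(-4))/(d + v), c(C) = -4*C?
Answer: 363609/100 ≈ 3636.1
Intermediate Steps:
t(d, v) = (16 + v)/(d + v) (t(d, v) = (v - 4*(-4))/(d + v) = (v + 16)/(d + v) = (16 + v)/(d + v))
(-6*(-10) + t(2, -2*((-4)² - 5)))² = (-6*(-10) + (16 - 2*((-4)² - 5))/(2 - 2*((-4)² - 5)))² = (60 + (16 - 2*(16 - 5))/(2 - 2*(16 - 5)))² = (60 + (16 - 2*11)/(2 - 2*11))² = (60 + (16 - 22)/(2 - 22))² = (60 - 6/(-20))² = (60 - 1/20*(-6))² = (60 + 3/10)² = (603/10)² = 363609/100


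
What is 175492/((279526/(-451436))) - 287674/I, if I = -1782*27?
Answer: -952918642138961/3362278491 ≈ -2.8341e+5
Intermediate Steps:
I = -48114
175492/((279526/(-451436))) - 287674/I = 175492/((279526/(-451436))) - 287674/(-48114) = 175492/((279526*(-1/451436))) - 287674*(-1/48114) = 175492/(-139763/225718) + 143837/24057 = 175492*(-225718/139763) + 143837/24057 = -39611703256/139763 + 143837/24057 = -952918642138961/3362278491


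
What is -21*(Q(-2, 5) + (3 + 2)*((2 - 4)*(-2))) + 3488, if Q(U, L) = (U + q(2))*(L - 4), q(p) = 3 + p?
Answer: 3005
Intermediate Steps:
Q(U, L) = (-4 + L)*(5 + U) (Q(U, L) = (U + (3 + 2))*(L - 4) = (U + 5)*(-4 + L) = (5 + U)*(-4 + L) = (-4 + L)*(5 + U))
-21*(Q(-2, 5) + (3 + 2)*((2 - 4)*(-2))) + 3488 = -21*((-20 - 4*(-2) + 5*5 + 5*(-2)) + (3 + 2)*((2 - 4)*(-2))) + 3488 = -21*((-20 + 8 + 25 - 10) + 5*(-2*(-2))) + 3488 = -21*(3 + 5*4) + 3488 = -21*(3 + 20) + 3488 = -21*23 + 3488 = -483 + 3488 = 3005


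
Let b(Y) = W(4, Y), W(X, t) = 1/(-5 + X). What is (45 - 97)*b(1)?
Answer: 52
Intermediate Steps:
b(Y) = -1 (b(Y) = 1/(-5 + 4) = 1/(-1) = -1)
(45 - 97)*b(1) = (45 - 97)*(-1) = -52*(-1) = 52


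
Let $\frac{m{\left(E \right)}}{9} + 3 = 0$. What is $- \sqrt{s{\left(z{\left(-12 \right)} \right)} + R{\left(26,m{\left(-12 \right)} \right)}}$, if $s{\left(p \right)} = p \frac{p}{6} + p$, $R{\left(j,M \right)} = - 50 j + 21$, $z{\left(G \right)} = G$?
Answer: $- i \sqrt{1267} \approx - 35.595 i$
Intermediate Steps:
$m{\left(E \right)} = -27$ ($m{\left(E \right)} = -27 + 9 \cdot 0 = -27 + 0 = -27$)
$R{\left(j,M \right)} = 21 - 50 j$
$s{\left(p \right)} = p + \frac{p^{2}}{6}$ ($s{\left(p \right)} = p p \frac{1}{6} + p = p \frac{p}{6} + p = \frac{p^{2}}{6} + p = p + \frac{p^{2}}{6}$)
$- \sqrt{s{\left(z{\left(-12 \right)} \right)} + R{\left(26,m{\left(-12 \right)} \right)}} = - \sqrt{\frac{1}{6} \left(-12\right) \left(6 - 12\right) + \left(21 - 1300\right)} = - \sqrt{\frac{1}{6} \left(-12\right) \left(-6\right) + \left(21 - 1300\right)} = - \sqrt{12 - 1279} = - \sqrt{-1267} = - i \sqrt{1267}$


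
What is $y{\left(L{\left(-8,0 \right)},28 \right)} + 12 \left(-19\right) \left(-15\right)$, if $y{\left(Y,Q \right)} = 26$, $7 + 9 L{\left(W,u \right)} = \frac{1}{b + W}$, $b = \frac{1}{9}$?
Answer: $3446$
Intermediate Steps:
$b = \frac{1}{9} \approx 0.11111$
$L{\left(W,u \right)} = - \frac{7}{9} + \frac{1}{9 \left(\frac{1}{9} + W\right)}$
$y{\left(L{\left(-8,0 \right)},28 \right)} + 12 \left(-19\right) \left(-15\right) = 26 + 12 \left(-19\right) \left(-15\right) = 26 - -3420 = 26 + 3420 = 3446$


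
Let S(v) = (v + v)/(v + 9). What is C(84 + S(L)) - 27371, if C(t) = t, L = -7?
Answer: -27294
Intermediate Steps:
S(v) = 2*v/(9 + v) (S(v) = (2*v)/(9 + v) = 2*v/(9 + v))
C(84 + S(L)) - 27371 = (84 + 2*(-7)/(9 - 7)) - 27371 = (84 + 2*(-7)/2) - 27371 = (84 + 2*(-7)*(1/2)) - 27371 = (84 - 7) - 27371 = 77 - 27371 = -27294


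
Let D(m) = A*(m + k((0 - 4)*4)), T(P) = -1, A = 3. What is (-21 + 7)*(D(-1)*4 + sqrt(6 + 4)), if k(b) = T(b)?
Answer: 336 - 14*sqrt(10) ≈ 291.73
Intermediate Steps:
k(b) = -1
D(m) = -3 + 3*m (D(m) = 3*(m - 1) = 3*(-1 + m) = -3 + 3*m)
(-21 + 7)*(D(-1)*4 + sqrt(6 + 4)) = (-21 + 7)*((-3 + 3*(-1))*4 + sqrt(6 + 4)) = -14*((-3 - 3)*4 + sqrt(10)) = -14*(-6*4 + sqrt(10)) = -14*(-24 + sqrt(10)) = 336 - 14*sqrt(10)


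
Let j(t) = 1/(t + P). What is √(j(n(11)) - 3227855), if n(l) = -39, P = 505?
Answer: I*√700948079914/466 ≈ 1796.6*I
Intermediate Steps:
j(t) = 1/(505 + t) (j(t) = 1/(t + 505) = 1/(505 + t))
√(j(n(11)) - 3227855) = √(1/(505 - 39) - 3227855) = √(1/466 - 3227855) = √(-1504180429/466) = I*√700948079914/466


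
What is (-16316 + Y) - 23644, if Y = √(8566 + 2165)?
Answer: -39960 + 7*√219 ≈ -39856.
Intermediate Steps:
Y = 7*√219 (Y = √10731 = 7*√219 ≈ 103.59)
(-16316 + Y) - 23644 = (-16316 + 7*√219) - 23644 = -39960 + 7*√219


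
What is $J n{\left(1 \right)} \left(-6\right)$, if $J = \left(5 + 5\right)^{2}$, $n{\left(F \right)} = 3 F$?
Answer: $-1800$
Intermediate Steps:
$J = 100$ ($J = 10^{2} = 100$)
$J n{\left(1 \right)} \left(-6\right) = 100 \cdot 3 \cdot 1 \left(-6\right) = 100 \cdot 3 \left(-6\right) = 300 \left(-6\right) = -1800$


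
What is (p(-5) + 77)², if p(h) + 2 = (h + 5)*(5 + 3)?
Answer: 5625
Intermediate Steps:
p(h) = 38 + 8*h (p(h) = -2 + (h + 5)*(5 + 3) = -2 + (5 + h)*8 = -2 + (40 + 8*h) = 38 + 8*h)
(p(-5) + 77)² = ((38 + 8*(-5)) + 77)² = ((38 - 40) + 77)² = (-2 + 77)² = 75² = 5625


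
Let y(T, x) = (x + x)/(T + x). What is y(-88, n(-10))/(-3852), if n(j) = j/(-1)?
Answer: 5/75114 ≈ 6.6565e-5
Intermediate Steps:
n(j) = -j (n(j) = j*(-1) = -j)
y(T, x) = 2*x/(T + x) (y(T, x) = (2*x)/(T + x) = 2*x/(T + x))
y(-88, n(-10))/(-3852) = (2*(-1*(-10))/(-88 - 1*(-10)))/(-3852) = (2*10/(-88 + 10))*(-1/3852) = (2*10/(-78))*(-1/3852) = (2*10*(-1/78))*(-1/3852) = -10/39*(-1/3852) = 5/75114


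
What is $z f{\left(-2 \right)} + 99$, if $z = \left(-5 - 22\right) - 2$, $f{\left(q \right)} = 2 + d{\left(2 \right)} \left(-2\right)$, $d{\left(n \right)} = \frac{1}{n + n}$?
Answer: $\frac{111}{2} \approx 55.5$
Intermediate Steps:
$d{\left(n \right)} = \frac{1}{2 n}$
$f{\left(q \right)} = \frac{3}{2}$ ($f{\left(q \right)} = 2 + \frac{1}{2 \cdot 2} \left(-2\right) = 2 + \frac{1}{2} \cdot \frac{1}{2} \left(-2\right) = 2 + \frac{1}{4} \left(-2\right) = 2 - \frac{1}{2} = \frac{3}{2}$)
$z = -29$ ($z = -27 - 2 = -29$)
$z f{\left(-2 \right)} + 99 = \left(-29\right) \frac{3}{2} + 99 = - \frac{87}{2} + 99 = \frac{111}{2}$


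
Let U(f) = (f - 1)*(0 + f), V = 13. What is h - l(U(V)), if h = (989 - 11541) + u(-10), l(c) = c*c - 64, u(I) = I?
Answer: -34834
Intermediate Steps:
U(f) = f*(-1 + f) (U(f) = (-1 + f)*f = f*(-1 + f))
l(c) = -64 + c**2 (l(c) = c**2 - 64 = -64 + c**2)
h = -10562 (h = (989 - 11541) - 10 = -10552 - 10 = -10562)
h - l(U(V)) = -10562 - (-64 + (13*(-1 + 13))**2) = -10562 - (-64 + (13*12)**2) = -10562 - (-64 + 156**2) = -10562 - (-64 + 24336) = -10562 - 1*24272 = -10562 - 24272 = -34834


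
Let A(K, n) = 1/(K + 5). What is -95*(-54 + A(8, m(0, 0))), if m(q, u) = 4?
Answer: 66595/13 ≈ 5122.7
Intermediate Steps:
A(K, n) = 1/(5 + K)
-95*(-54 + A(8, m(0, 0))) = -95*(-54 + 1/(5 + 8)) = -95*(-54 + 1/13) = -95*(-701/13) = 66595/13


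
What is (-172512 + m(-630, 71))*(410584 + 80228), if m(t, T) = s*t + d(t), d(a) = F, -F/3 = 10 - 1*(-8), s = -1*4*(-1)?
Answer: -85934309832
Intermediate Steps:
s = 4 (s = -4*(-1) = 4)
F = -54 (F = -3*(10 - 1*(-8)) = -3*(10 + 8) = -3*18 = -54)
d(a) = -54
m(t, T) = -54 + 4*t (m(t, T) = 4*t - 54 = -54 + 4*t)
(-172512 + m(-630, 71))*(410584 + 80228) = (-172512 + (-54 + 4*(-630)))*(410584 + 80228) = (-172512 + (-54 - 2520))*490812 = (-172512 - 2574)*490812 = -175086*490812 = -85934309832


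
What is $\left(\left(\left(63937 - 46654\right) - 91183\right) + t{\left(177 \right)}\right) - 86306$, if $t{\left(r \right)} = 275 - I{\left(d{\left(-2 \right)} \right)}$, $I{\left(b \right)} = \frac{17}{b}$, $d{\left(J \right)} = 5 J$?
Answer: $- \frac{1599293}{10} \approx -1.5993 \cdot 10^{5}$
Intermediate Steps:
$t{\left(r \right)} = \frac{2767}{10}$ ($t{\left(r \right)} = 275 - \frac{17}{5 \left(-2\right)} = 275 - \frac{17}{-10} = 275 - 17 \left(- \frac{1}{10}\right) = 275 - - \frac{17}{10} = 275 + \frac{17}{10} = \frac{2767}{10}$)
$\left(\left(\left(63937 - 46654\right) - 91183\right) + t{\left(177 \right)}\right) - 86306 = \left(\left(\left(63937 - 46654\right) - 91183\right) + \frac{2767}{10}\right) - 86306 = \left(\left(17283 - 91183\right) + \frac{2767}{10}\right) - 86306 = \left(-73900 + \frac{2767}{10}\right) - 86306 = - \frac{736233}{10} - 86306 = - \frac{1599293}{10}$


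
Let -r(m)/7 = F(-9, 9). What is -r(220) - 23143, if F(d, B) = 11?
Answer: -23066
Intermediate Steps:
r(m) = -77 (r(m) = -7*11 = -77)
-r(220) - 23143 = -1*(-77) - 23143 = 77 - 23143 = -23066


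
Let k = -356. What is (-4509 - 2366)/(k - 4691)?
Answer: 6875/5047 ≈ 1.3622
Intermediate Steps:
(-4509 - 2366)/(k - 4691) = (-4509 - 2366)/(-356 - 4691) = -6875/(-5047) = -6875*(-1/5047) = 6875/5047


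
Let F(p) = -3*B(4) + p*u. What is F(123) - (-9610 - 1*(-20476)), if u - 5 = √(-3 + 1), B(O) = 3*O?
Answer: -10287 + 123*I*√2 ≈ -10287.0 + 173.95*I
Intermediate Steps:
u = 5 + I*√2 (u = 5 + √(-3 + 1) = 5 + √(-2) = 5 + I*√2 ≈ 5.0 + 1.4142*I)
F(p) = -36 + p*(5 + I*√2) (F(p) = -9*4 + p*(5 + I*√2) = -3*12 + p*(5 + I*√2) = -36 + p*(5 + I*√2))
F(123) - (-9610 - 1*(-20476)) = (-36 + 123*(5 + I*√2)) - (-9610 - 1*(-20476)) = (-36 + (615 + 123*I*√2)) - (-9610 + 20476) = (579 + 123*I*√2) - 1*10866 = (579 + 123*I*√2) - 10866 = -10287 + 123*I*√2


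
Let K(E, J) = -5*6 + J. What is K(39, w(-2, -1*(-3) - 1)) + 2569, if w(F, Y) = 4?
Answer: 2543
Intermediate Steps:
K(E, J) = -30 + J
K(39, w(-2, -1*(-3) - 1)) + 2569 = (-30 + 4) + 2569 = -26 + 2569 = 2543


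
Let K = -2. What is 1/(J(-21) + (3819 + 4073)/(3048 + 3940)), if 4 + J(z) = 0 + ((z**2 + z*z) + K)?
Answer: 1747/1532345 ≈ 0.0011401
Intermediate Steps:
J(z) = -6 + 2*z**2 (J(z) = -4 + (0 + ((z**2 + z*z) - 2)) = -4 + (0 + ((z**2 + z**2) - 2)) = -4 + (0 + (2*z**2 - 2)) = -4 + (0 + (-2 + 2*z**2)) = -4 + (-2 + 2*z**2) = -6 + 2*z**2)
1/(J(-21) + (3819 + 4073)/(3048 + 3940)) = 1/((-6 + 2*(-21)**2) + (3819 + 4073)/(3048 + 3940)) = 1/((-6 + 2*441) + 7892/6988) = 1/((-6 + 882) + 7892*(1/6988)) = 1/(876 + 1973/1747) = 1/(1532345/1747) = 1747/1532345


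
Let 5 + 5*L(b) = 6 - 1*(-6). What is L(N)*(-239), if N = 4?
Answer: -1673/5 ≈ -334.60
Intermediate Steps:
L(b) = 7/5 (L(b) = -1 + (6 - 1*(-6))/5 = -1 + (6 + 6)/5 = -1 + (⅕)*12 = -1 + 12/5 = 7/5)
L(N)*(-239) = (7/5)*(-239) = -1673/5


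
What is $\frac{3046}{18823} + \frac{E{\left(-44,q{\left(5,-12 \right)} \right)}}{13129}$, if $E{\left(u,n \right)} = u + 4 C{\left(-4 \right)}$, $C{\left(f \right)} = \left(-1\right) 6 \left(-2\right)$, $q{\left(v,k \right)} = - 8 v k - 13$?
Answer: $\frac{40066226}{247127167} \approx 0.16213$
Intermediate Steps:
$q{\left(v,k \right)} = -13 - 8 k v$ ($q{\left(v,k \right)} = - 8 k v - 13 = -13 - 8 k v$)
$C{\left(f \right)} = 12$ ($C{\left(f \right)} = \left(-6\right) \left(-2\right) = 12$)
$E{\left(u,n \right)} = 48 + u$ ($E{\left(u,n \right)} = u + 4 \cdot 12 = u + 48 = 48 + u$)
$\frac{3046}{18823} + \frac{E{\left(-44,q{\left(5,-12 \right)} \right)}}{13129} = \frac{3046}{18823} + \frac{48 - 44}{13129} = 3046 \cdot \frac{1}{18823} + 4 \cdot \frac{1}{13129} = \frac{3046}{18823} + \frac{4}{13129} = \frac{40066226}{247127167}$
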